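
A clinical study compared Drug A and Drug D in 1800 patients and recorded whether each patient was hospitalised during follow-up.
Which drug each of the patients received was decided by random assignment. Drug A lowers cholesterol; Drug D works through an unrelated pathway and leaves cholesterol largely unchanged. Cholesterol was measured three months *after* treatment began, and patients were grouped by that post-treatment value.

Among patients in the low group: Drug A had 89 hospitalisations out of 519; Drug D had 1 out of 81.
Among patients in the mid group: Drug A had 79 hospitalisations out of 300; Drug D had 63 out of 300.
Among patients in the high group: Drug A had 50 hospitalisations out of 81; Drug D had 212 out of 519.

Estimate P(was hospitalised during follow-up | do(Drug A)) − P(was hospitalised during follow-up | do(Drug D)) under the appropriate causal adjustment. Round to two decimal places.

The cholesterol-specific comparison favours Drug D throughout, but the pooled figures favour Drug A. The question is whether to condition on cholesterol.
Because the drug influences cholesterol, cholesterol is a post-treatment mediator, not a confounder. Stratifying on it would bias the estimate; the causal effect is the crude pooled difference.
The causal difference is the pooled difference: 0.242 − 0.307 = -0.064.

-0.06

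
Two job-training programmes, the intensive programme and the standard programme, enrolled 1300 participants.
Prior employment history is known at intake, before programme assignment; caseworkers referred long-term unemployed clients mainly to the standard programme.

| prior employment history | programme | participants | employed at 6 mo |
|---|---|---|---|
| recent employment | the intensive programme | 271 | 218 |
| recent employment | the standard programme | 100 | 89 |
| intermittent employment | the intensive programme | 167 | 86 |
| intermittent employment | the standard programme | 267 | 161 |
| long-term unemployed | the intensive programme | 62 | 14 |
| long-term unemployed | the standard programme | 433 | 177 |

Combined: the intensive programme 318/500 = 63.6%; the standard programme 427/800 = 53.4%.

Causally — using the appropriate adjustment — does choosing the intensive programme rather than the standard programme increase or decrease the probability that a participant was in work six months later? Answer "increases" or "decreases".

The stratified and pooled comparisons disagree (the standard programme wins within each prior employment history; the intensive programme wins overall), so the answer turns on the causal role of prior employment history.
The imbalance in prior employment history arose from how participants were allocated, not from anything the programme did; and prior employment history independently affects the outcome. The pooled gap is confounded — condition on prior employment history.
Within each level — recent employment: 80.4% vs 89.0%; intermittent employment: 51.5% vs 60.3%; long-term unemployed: 22.6% vs 40.9% — the standard programme is higher every time.

decreases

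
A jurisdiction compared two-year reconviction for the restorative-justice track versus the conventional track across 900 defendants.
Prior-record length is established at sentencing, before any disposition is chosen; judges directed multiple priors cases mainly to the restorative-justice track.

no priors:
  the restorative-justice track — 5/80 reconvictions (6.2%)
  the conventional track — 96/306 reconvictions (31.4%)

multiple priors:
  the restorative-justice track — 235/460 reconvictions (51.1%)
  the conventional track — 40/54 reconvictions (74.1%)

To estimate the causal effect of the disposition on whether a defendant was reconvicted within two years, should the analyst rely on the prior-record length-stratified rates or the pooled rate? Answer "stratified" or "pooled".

stratified

The prior-record length-specific comparison favours the restorative-justice track throughout, but the pooled figures favour the conventional track. The question is whether to condition on prior-record length.
Nothing the disposition does changes prior-record length; the imbalance is an allocation artefact. With prior-record length also predicting the outcome, the pooled figure is confounded, and the within-stratum comparison is the causal one.
Within each level — no priors: 6.2% vs 31.4%; multiple priors: 51.1% vs 74.1% — the restorative-justice track is lower every time.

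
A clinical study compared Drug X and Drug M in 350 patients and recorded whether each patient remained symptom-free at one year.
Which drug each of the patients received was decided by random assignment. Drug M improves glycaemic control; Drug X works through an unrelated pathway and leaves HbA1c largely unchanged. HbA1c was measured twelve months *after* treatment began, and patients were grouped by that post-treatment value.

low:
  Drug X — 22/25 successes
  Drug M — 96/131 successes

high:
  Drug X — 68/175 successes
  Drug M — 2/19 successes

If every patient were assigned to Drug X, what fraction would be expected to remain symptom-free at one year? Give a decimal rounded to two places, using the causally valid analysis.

HbA1c is downstream of the drug. One should not condition on a consequence of treatment, so the overall rates are the right comparison.
So P(outcome | do(Drug X)) is just the pooled rate for Drug X: 90/200 = 0.450.

0.45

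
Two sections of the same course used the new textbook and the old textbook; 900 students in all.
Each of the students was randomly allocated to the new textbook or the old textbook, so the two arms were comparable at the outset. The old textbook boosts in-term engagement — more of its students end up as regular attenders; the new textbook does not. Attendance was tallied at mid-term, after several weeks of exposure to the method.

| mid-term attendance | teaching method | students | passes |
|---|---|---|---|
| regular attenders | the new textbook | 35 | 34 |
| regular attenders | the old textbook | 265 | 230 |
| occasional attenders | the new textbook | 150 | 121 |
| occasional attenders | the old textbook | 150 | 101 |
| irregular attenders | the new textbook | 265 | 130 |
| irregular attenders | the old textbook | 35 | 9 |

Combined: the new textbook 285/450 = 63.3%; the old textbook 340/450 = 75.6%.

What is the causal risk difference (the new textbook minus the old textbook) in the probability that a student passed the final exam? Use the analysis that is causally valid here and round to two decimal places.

Because the teaching method influences mid-term attendance, mid-term attendance is a post-treatment mediator, not a confounder. Stratifying on it would bias the estimate; the causal effect is the crude pooled difference.
The causal difference is the pooled difference: 0.633 − 0.756 = -0.122.

-0.12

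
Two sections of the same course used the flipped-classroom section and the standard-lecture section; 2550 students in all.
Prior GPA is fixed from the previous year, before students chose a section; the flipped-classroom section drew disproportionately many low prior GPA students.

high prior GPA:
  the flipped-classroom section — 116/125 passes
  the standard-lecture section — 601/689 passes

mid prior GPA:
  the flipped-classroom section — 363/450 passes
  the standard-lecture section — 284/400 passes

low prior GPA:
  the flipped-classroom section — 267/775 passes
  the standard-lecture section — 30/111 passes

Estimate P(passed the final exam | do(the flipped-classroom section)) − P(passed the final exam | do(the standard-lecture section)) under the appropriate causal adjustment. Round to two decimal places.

Within every prior GPA band level the flipped-classroom section has the higher rate, yet pooled the standard-lecture section does — Simpson's reversal.
Nothing the teaching method does changes prior GPA band; the imbalance is an allocation artefact. With prior GPA band also predicting the outcome, the pooled figure is confounded, and the within-stratum comparison is the causal one.
Adjusting over the population distribution of prior GPA band: 0.319·(0.928−0.872) + 0.333·(0.807−0.710) + 0.347·(0.345−0.270) = +0.076.

+0.08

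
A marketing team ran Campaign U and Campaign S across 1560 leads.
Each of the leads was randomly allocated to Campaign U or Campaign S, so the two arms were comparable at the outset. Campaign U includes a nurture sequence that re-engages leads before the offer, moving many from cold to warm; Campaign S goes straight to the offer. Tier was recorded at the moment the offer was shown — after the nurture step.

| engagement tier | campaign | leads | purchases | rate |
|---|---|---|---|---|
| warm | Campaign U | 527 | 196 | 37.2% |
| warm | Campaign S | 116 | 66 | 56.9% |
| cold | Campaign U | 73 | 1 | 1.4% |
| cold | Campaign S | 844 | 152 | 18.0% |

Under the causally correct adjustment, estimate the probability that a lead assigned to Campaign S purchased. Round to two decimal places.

0.23

Engagement tier here is a post-treatment variable shaped by the campaign; conditioning on it would introduce bias rather than remove it. The overall comparison is the causal one.
So P(outcome | do(Campaign S)) is just the pooled rate for Campaign S: 218/960 = 0.227.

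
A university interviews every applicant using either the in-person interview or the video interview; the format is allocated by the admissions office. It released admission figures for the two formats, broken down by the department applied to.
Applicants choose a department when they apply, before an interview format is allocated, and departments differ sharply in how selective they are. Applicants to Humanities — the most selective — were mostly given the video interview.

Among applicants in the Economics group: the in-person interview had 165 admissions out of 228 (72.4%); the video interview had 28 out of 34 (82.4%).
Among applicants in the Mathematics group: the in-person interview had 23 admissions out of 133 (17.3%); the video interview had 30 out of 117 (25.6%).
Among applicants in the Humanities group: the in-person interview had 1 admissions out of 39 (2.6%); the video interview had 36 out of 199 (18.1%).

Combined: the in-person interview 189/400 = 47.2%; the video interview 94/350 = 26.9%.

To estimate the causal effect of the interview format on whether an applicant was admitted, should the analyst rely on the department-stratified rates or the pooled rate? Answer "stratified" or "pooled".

stratified

The stratified and pooled comparisons disagree (the video interview wins within each department; the in-person interview wins overall), so the answer turns on the causal role of department.
The imbalance in department arose from how applicants were allocated, not from anything the interview format did; and department independently affects the outcome. The pooled gap is confounded — condition on department.
Within each level — Economics: 72.4% vs 82.4%; Mathematics: 17.3% vs 25.6%; Humanities: 2.6% vs 18.1% — the video interview is higher every time.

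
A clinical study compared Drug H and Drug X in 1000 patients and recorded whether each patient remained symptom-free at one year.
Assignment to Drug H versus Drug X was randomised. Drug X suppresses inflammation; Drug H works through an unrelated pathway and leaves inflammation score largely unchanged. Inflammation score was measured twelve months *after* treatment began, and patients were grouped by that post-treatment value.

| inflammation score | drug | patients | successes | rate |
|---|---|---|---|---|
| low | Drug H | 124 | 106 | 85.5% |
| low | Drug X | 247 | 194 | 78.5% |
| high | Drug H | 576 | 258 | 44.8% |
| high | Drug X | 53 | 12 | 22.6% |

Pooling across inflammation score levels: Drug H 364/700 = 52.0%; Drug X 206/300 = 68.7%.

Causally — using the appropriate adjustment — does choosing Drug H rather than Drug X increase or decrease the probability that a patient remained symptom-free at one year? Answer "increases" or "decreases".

The inflammation score-specific comparison favours Drug H throughout, but the pooled figures favour Drug X. The question is whether to condition on inflammation score.
Inflammation score is recorded after the drug and is itself shifted by it — it sits on the causal path from drug to outcome. Conditioning on a mediator would strip out part of the effect we want; the pooled comparison gives the total causal effect.
Pooled: Drug H 52.0% vs Drug X 68.7%; Drug X is higher overall.

decreases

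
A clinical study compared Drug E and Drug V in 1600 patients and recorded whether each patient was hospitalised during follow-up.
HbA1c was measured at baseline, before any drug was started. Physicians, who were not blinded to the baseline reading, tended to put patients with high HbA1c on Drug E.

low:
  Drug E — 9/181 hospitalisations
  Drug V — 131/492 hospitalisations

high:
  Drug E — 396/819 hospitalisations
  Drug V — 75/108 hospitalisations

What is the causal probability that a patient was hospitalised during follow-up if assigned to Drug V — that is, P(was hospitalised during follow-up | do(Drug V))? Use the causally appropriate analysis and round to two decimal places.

HbA1c is set before the drug has any effect — it is not caused by the drug — and it independently drives the outcome. That makes it a confounder, so the causal comparison is within HbA1c levels.
Standardising Drug V to the population HbA1c mix: 0.421·131/492 + 0.579·75/108 = 0.514.

0.51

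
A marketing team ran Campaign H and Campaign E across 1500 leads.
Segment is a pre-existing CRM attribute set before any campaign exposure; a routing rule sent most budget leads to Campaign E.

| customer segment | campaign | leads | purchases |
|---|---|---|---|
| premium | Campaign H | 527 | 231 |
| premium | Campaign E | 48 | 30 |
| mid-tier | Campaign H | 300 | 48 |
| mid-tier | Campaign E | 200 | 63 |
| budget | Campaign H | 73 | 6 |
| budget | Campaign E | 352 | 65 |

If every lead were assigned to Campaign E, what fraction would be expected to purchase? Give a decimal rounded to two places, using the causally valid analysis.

0.40

Customer segment differs across campaigns for reasons unrelated to any effect of the campaign itself, and it separately predicts the outcome — a classic confounder. We must compare within customer segment levels.
Standardising Campaign E to the population customer segment mix: 0.383·30/48 + 0.333·63/200 + 0.283·65/352 = 0.397.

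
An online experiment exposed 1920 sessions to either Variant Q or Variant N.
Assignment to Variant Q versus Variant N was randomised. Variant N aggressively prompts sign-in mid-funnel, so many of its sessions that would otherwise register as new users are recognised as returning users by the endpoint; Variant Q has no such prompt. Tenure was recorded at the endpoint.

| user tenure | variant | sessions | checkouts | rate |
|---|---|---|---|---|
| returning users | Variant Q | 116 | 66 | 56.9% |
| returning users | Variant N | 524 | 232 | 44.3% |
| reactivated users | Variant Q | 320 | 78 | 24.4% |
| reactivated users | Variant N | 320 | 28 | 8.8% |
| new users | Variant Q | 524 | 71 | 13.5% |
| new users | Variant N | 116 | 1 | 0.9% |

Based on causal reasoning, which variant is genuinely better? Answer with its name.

Variant N

User tenure is downstream of the variant. One should not condition on a consequence of treatment, so the overall rates are the right comparison.
Pooled: Variant Q 22.4% vs Variant N 27.2%; Variant N is higher overall.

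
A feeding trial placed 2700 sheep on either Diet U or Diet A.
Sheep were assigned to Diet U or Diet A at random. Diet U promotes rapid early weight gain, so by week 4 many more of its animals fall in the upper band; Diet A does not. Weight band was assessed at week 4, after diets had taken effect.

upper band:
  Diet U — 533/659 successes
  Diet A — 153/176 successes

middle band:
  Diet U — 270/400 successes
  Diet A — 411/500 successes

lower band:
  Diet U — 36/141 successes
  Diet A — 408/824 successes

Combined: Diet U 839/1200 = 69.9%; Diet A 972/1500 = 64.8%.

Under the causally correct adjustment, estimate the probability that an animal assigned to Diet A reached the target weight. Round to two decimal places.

0.65

Week-4 weight band is recorded after the diet and is itself shifted by it — it sits on the causal path from diet to outcome. Conditioning on a mediator would strip out part of the effect we want; the pooled comparison gives the total causal effect.
So P(outcome | do(Diet A)) is just the pooled rate for Diet A: 972/1500 = 0.648.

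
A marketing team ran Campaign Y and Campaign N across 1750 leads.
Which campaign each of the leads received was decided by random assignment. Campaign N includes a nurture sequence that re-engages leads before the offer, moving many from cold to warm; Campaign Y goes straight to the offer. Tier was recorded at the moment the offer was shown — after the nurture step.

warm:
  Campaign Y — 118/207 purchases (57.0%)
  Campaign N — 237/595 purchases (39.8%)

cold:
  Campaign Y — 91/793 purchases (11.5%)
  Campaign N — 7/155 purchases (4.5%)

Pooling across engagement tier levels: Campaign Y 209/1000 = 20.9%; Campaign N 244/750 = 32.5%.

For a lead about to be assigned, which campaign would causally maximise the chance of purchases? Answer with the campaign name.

Engagement tier lies on the pathway campaign → engagement tier → outcome, so adjusting for it blocks the indirect effect. For the total causal effect of campaign, use the unadjusted pooled rates.
Pooled: Campaign Y 20.9% vs Campaign N 32.5%; Campaign N is higher overall.

Campaign N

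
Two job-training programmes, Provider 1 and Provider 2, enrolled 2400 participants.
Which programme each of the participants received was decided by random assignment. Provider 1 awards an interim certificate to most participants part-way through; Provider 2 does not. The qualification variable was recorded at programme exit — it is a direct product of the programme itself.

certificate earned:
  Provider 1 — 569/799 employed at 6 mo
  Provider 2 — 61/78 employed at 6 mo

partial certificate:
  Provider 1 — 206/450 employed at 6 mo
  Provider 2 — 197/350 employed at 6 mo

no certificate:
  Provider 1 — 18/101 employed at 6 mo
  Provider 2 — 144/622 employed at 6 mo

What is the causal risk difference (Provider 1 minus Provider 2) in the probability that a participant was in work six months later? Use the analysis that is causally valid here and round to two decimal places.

+0.20

Qualification attained during the programme is recorded after the programme and is itself shifted by it — it sits on the causal path from programme to outcome. Conditioning on a mediator would strip out part of the effect we want; the pooled comparison gives the total causal effect.
The causal difference is the pooled difference: 0.587 − 0.383 = +0.205.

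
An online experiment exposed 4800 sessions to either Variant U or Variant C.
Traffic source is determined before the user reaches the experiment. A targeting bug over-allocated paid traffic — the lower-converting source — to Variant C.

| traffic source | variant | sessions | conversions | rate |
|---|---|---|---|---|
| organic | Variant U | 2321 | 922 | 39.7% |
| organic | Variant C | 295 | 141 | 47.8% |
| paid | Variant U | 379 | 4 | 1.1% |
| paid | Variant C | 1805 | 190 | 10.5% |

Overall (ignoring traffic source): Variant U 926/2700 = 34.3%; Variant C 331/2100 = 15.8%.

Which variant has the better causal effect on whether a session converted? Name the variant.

The imbalance in traffic source arose from how sessions were allocated, not from anything the variant did; and traffic source independently affects the outcome. The pooled gap is confounded — condition on traffic source.
Within each level — organic: 39.7% vs 47.8%; paid: 1.1% vs 10.5% — Variant C is higher every time.

Variant C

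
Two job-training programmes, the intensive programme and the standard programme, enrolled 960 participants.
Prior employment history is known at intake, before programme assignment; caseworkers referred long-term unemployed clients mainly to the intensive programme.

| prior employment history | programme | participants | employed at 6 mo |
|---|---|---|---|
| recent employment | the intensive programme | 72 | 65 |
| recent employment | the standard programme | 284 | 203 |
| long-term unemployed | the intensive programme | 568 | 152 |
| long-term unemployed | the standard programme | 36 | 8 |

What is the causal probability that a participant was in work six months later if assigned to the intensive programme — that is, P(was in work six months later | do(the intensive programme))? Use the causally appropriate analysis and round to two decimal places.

The prior employment history-specific comparison favours the intensive programme throughout, but the pooled figures favour the standard programme. The question is whether to condition on prior employment history.
Prior employment history satisfies the back-door criterion: it is not a descendant of the programme, and it blocks the spurious path from programme to outcome. Adjusting for it (i.e., using the within-prior employment history rates) gives the causal effect.
Standardising the intensive programme to the population prior employment history mix: 0.371·65/72 + 0.629·152/568 = 0.503.

0.50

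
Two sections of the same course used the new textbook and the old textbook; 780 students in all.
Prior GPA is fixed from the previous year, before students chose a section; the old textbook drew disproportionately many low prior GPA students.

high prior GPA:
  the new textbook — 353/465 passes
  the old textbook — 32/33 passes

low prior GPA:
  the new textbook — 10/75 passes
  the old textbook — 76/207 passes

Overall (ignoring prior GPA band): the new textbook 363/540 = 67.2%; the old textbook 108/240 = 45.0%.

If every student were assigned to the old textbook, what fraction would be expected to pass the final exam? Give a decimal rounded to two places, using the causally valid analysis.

The stratified and pooled comparisons disagree (the old textbook wins within each prior GPA band; the new textbook wins overall), so the answer turns on the causal role of prior GPA band.
Since prior GPA band is a pre-existing factor (not a product of the teaching method) and it affects the outcome on its own, it is a confounder. The stratified rates, not the pooled rate, identify the causal effect.
Standardising the old textbook to the population prior GPA band mix: 0.638·32/33 + 0.362·76/207 = 0.752.

0.75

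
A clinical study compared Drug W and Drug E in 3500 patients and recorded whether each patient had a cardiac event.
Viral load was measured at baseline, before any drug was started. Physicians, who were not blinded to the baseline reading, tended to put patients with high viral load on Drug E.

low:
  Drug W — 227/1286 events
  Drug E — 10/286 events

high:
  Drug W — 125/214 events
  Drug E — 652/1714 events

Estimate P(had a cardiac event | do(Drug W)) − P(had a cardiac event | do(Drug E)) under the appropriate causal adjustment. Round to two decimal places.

Since viral load is a pre-existing factor (not a product of the drug) and it affects the outcome on its own, it is a confounder. The stratified rates, not the pooled rate, identify the causal effect.
Adjusting over the population distribution of viral load: 0.449·(0.177−0.035) + 0.551·(0.584−0.380) = +0.176.

+0.18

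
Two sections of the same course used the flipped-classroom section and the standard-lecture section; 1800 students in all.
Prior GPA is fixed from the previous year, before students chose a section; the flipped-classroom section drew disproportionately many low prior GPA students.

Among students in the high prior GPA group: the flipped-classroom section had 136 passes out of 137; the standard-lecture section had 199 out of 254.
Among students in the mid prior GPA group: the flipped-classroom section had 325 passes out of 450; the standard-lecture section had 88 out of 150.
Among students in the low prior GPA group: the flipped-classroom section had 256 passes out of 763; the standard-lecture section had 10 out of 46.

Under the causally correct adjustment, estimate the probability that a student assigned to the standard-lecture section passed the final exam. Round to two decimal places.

0.46

Nothing the teaching method does changes prior GPA band; the imbalance is an allocation artefact. With prior GPA band also predicting the outcome, the pooled figure is confounded, and the within-stratum comparison is the causal one.
Standardising the standard-lecture section to the population prior GPA band mix: 0.217·199/254 + 0.333·88/150 + 0.449·10/46 = 0.463.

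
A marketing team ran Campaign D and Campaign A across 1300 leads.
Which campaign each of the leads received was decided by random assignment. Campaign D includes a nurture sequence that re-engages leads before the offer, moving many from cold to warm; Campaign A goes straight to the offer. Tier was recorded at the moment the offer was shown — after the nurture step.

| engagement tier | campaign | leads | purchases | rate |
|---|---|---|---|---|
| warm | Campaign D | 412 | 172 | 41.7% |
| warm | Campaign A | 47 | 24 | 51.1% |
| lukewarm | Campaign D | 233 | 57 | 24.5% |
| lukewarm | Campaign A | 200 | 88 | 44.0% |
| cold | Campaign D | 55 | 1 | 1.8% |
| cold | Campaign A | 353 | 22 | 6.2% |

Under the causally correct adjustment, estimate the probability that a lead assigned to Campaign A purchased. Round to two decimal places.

Campaign A is higher inside every engagement tier stratum but Campaign D is higher in aggregate. Whether to stratify depends on how engagement tier relates to the campaign.
Engagement tier is recorded after the campaign and is itself shifted by it — it sits on the causal path from campaign to outcome. Conditioning on a mediator would strip out part of the effect we want; the pooled comparison gives the total causal effect.
So P(outcome | do(Campaign A)) is just the pooled rate for Campaign A: 134/600 = 0.223.

0.22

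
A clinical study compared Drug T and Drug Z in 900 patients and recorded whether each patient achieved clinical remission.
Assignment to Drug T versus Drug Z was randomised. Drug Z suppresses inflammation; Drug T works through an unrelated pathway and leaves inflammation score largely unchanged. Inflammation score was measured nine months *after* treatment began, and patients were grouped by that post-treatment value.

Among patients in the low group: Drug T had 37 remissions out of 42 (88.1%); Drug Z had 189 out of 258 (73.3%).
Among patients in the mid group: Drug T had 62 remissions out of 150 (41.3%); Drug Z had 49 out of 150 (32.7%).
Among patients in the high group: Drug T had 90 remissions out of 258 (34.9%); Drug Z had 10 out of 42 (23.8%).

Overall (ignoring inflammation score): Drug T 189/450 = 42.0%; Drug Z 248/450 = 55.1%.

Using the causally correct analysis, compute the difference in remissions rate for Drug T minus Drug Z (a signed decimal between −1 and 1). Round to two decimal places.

Inflammation score here is a post-treatment variable shaped by the drug; conditioning on it would introduce bias rather than remove it. The overall comparison is the causal one.
The causal difference is the pooled difference: 0.420 − 0.551 = -0.131.

-0.13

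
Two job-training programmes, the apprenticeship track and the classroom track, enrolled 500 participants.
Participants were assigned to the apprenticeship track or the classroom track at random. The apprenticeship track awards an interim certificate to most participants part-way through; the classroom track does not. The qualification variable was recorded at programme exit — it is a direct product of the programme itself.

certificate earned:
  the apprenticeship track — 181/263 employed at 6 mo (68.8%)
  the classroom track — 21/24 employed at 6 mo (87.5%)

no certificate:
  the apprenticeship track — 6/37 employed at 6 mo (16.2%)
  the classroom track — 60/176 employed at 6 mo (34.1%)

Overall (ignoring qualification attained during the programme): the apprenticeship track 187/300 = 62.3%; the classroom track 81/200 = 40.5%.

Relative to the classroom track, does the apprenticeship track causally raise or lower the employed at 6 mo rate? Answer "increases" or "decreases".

Because the programme influences qualification attained during the programme, qualification attained during the programme is a post-treatment mediator, not a confounder. Stratifying on it would bias the estimate; the causal effect is the crude pooled difference.
Pooled: the apprenticeship track 62.3% vs the classroom track 40.5%; the apprenticeship track is higher overall.

increases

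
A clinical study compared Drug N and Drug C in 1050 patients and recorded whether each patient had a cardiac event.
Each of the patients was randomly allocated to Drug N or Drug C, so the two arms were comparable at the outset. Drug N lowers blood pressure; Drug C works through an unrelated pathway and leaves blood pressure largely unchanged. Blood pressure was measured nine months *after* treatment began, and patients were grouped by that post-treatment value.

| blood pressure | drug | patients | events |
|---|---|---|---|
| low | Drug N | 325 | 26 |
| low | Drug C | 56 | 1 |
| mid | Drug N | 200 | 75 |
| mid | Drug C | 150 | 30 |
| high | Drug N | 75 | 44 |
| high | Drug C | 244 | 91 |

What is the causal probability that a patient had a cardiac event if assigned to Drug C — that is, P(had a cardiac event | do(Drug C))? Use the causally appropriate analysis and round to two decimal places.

The stratified and pooled comparisons disagree (Drug C wins within each blood pressure; Drug N wins overall), so the answer turns on the causal role of blood pressure.
Because the drug influences blood pressure, blood pressure is a post-treatment mediator, not a confounder. Stratifying on it would bias the estimate; the causal effect is the crude pooled difference.
So P(outcome | do(Drug C)) is just the pooled rate for Drug C: 122/450 = 0.271.

0.27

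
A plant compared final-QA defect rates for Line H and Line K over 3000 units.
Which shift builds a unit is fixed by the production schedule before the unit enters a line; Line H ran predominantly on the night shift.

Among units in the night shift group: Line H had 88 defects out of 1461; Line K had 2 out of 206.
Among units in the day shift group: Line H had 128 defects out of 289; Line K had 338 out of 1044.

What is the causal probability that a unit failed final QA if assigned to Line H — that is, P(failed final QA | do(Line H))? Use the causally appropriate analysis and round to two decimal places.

0.23

Shift satisfies the back-door criterion: it is not a descendant of the line, and it blocks the spurious path from line to outcome. Adjusting for it (i.e., using the within-shift rates) gives the causal effect.
Standardising Line H to the population shift mix: 0.556·88/1461 + 0.444·128/289 = 0.230.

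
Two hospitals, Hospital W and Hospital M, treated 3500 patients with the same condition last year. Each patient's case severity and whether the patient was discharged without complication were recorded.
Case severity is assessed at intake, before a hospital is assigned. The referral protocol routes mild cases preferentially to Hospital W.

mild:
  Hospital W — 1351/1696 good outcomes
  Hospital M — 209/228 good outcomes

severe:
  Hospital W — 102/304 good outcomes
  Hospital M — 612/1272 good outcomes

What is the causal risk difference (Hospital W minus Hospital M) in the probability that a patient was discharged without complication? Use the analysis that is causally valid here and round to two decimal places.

Hospital M is higher inside every case severity stratum but Hospital W is higher in aggregate. Whether to stratify depends on how case severity relates to the hospital.
Here case severity is a common cause — it drives both which hospital a case falls under and the outcome. The crude comparison mixes populations; the stratum-specific rates are the causally relevant ones.
Adjusting over the population distribution of case severity: 0.550·(0.797−0.917) + 0.450·(0.336−0.481) = -0.132.

-0.13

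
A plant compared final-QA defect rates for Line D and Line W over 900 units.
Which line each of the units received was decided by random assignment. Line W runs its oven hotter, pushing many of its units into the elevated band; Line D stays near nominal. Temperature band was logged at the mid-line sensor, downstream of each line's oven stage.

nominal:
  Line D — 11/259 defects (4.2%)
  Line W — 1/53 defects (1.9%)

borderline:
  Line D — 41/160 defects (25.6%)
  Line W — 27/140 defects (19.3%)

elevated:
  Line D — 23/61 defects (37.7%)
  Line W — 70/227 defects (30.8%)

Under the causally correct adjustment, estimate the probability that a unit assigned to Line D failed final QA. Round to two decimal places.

0.16

Within every in-process temperature band level Line W has the lower rate, yet pooled Line D does — Simpson's reversal.
Stratifying would compare lines among units the lines themselves sorted into in-process temperature band groups — a form of selection on an intermediate. The unconditioned pooled rates give the total causal effect.
So P(outcome | do(Line D)) is just the pooled rate for Line D: 75/480 = 0.156.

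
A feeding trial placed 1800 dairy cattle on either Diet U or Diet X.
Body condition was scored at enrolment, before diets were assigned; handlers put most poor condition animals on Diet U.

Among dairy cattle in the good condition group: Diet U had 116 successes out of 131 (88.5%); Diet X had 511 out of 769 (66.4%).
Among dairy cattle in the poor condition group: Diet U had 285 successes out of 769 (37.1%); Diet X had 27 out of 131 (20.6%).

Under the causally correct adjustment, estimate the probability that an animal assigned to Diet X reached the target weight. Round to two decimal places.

0.44

Nothing the diet does changes starting body condition; the imbalance is an allocation artefact. With starting body condition also predicting the outcome, the pooled figure is confounded, and the within-stratum comparison is the causal one.
Standardising Diet X to the population starting body condition mix: 0.500·511/769 + 0.500·27/131 = 0.435.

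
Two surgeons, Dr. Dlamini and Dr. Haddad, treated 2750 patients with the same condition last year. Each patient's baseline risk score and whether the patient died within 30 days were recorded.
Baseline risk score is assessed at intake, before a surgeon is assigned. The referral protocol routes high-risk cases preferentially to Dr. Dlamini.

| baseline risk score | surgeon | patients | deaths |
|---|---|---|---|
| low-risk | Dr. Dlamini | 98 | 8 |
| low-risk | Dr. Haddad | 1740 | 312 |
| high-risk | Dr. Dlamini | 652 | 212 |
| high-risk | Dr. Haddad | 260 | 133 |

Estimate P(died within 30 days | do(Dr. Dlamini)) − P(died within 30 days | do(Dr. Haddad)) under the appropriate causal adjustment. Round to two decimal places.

Within every baseline risk score level Dr. Dlamini has the lower rate, yet pooled Dr. Haddad does — Simpson's reversal.
Baseline risk score is set before the surgeon has any effect — it is not caused by the surgeon — and it independently drives the outcome. That makes it a confounder, so the causal comparison is within baseline risk score levels.
Adjusting over the population distribution of baseline risk score: 0.668·(0.082−0.179) + 0.332·(0.325−0.512) = -0.127.

-0.13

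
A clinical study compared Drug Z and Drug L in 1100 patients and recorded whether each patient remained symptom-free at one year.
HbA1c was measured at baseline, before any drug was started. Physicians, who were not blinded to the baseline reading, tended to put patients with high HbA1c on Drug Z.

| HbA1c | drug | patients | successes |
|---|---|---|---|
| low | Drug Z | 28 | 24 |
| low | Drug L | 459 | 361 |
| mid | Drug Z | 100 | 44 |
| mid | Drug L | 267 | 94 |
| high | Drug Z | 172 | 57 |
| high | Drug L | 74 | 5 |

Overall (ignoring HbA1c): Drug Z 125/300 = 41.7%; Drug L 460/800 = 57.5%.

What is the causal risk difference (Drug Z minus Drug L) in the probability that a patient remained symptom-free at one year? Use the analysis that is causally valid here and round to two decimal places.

Here HbA1c is a common cause — it drives both which drug a case falls under and the outcome. The crude comparison mixes populations; the stratum-specific rates are the causally relevant ones.
Adjusting over the population distribution of HbA1c: 0.443·(0.857−0.786) + 0.334·(0.440−0.352) + 0.224·(0.331−0.068) = +0.120.

+0.12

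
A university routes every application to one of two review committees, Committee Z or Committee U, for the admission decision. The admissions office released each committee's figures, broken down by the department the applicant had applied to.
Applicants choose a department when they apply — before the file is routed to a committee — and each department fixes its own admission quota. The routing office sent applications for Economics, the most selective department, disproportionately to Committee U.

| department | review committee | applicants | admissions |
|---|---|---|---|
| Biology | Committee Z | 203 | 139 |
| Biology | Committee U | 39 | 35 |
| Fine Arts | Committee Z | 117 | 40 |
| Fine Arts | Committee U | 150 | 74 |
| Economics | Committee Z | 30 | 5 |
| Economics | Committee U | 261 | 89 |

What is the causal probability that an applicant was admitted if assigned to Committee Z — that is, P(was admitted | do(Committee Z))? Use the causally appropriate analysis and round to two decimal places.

The department-specific comparison favours Committee U throughout, but the pooled figures favour Committee Z. The question is whether to condition on department.
Department differs across review committees for reasons unrelated to any effect of the review committee itself, and it separately predicts the outcome — a classic confounder. We must compare within department levels.
Standardising Committee Z to the population department mix: 0.302·139/203 + 0.334·40/117 + 0.364·5/30 = 0.382.

0.38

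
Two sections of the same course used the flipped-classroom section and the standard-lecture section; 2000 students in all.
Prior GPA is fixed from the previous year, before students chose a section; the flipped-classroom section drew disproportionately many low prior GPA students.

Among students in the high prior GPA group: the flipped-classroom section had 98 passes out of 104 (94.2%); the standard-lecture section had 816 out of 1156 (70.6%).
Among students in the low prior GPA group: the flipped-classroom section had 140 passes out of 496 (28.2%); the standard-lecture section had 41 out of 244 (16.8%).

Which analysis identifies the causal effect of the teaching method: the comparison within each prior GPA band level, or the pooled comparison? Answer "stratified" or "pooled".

stratified

the flipped-classroom section is higher inside every prior GPA band stratum but the standard-lecture section is higher in aggregate. Whether to stratify depends on how prior GPA band relates to the teaching method.
Prior GPA band is set before the teaching method has any effect — it is not caused by the teaching method — and it independently drives the outcome. That makes it a confounder, so the causal comparison is within prior GPA band levels.
Within each level — high prior GPA: 94.2% vs 70.6%; low prior GPA: 28.2% vs 16.8% — the flipped-classroom section is higher every time.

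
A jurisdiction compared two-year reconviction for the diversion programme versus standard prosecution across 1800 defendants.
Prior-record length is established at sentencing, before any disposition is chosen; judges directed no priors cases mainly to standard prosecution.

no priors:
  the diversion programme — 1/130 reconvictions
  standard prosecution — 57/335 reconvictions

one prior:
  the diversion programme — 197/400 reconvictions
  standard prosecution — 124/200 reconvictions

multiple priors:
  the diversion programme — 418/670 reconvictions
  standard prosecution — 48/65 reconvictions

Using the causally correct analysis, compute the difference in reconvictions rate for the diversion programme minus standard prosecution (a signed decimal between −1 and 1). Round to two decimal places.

The prior-record length-specific comparison favours the diversion programme throughout, but the pooled figures favour standard prosecution. The question is whether to condition on prior-record length.
Prior-record length differs across dispositions for reasons unrelated to any effect of the disposition itself, and it separately predicts the outcome — a classic confounder. We must compare within prior-record length levels.
Adjusting over the population distribution of prior-record length: 0.258·(0.008−0.170) + 0.333·(0.492−0.620) + 0.408·(0.624−0.738) = -0.131.

-0.13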